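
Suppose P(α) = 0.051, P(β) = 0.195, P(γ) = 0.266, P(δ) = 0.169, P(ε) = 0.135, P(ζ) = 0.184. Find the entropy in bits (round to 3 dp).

2.460 bits

H = −Σ pᵢ log₂ pᵢ.
−0.051·log₂(0.051) = 0.2190
−0.195·log₂(0.195) = 0.4599
−0.266·log₂(0.266) = 0.5082
−0.169·log₂(0.169) = 0.4335
−0.135·log₂(0.135) = 0.3900
−0.184·log₂(0.184) = 0.4494
Sum ≈ 2.4599 → 2.460 bits.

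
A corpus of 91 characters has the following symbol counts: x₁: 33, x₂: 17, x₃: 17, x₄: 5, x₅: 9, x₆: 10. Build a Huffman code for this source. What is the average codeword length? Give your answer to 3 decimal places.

2.418 bits/symbol

Probabilities are the counts divided by 91.
Repeatedly combine the two least-probable nodes; the expected code length is the sum of the merged weights.
merge 5/91 + 9/91 → 2/13
merge 10/91 + 2/13 → 24/91
merge 17/91 + 17/91 → 34/91
merge 24/91 + 33/91 → 57/91
merge 34/91 + 57/91 → 1
L = 2/13 + 24/91 + 34/91 + 57/91 + 1 = 220/91 ≈ 2.418 bits/symbol.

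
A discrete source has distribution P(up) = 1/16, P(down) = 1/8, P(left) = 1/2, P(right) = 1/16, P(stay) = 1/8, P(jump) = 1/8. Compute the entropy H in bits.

Each probability is a power of 1/2, so log₂(1/p) is an integer.
H = Σ p·log₂(1/p) = 1/16·4 + 1/8·3 + 1/2·1 + 1/16·4 + 1/8·3 + 1/8·3 = 2.125 bits.

2.125 bits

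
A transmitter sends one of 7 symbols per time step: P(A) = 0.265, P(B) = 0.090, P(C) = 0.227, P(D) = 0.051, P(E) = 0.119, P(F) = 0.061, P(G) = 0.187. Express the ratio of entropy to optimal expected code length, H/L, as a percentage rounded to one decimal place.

98.8%

Entropy H = −Σ p log₂ p ≈ 2.5889 bits.
Huffman merges: 51/1000+61/1000→14/125; 9/100+14/125→101/500; 119/1000+187/1000→153/500; 101/500+227/1000→429/1000; 53/200+153/500→571/1000; 429/1000+571/1000→1. L = 131/50 ≈ 2.6200.
Efficiency = H/L = 2.5889/2.6200 = 98.8%.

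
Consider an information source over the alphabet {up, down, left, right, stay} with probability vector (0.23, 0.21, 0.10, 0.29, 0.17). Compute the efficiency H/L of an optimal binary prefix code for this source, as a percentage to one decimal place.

Entropy H = −Σ p log₂ p ≈ 2.2452 bits.
Huffman merges: 1/10+17/100→27/100; 21/100+23/100→11/25; 27/100+29/100→14/25; 11/25+14/25→1. L = 227/100 ≈ 2.2700.
Efficiency = H/L = 2.2452/2.2700 = 98.9%.

98.9%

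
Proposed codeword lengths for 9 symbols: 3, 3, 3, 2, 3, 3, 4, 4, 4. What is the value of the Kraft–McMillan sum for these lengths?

1.0625

With common denominator 2^4 = 16: Σ 2^(−ℓᵢ) = 2/16 + 2/16 + 2/16 + 4/16 + 2/16 + 2/16 + 1/16 + 1/16 + 1/16 = 17/16 = 1.0625.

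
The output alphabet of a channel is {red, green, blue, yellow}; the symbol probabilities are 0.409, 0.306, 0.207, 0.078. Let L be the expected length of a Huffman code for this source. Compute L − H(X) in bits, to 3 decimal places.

Entropy H = −Σ p log₂ p ≈ 1.8077 bits.
Huffman merges: 39/500+207/1000→57/200; 57/200+153/500→591/1000; 409/1000+591/1000→1. L = 469/250 ≈ 1.8760.
L − H = 1.8760 − 1.8077 = 0.068 bits.

0.068 bits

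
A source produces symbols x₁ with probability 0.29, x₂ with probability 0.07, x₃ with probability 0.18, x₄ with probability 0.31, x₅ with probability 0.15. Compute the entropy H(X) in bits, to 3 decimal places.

H = −Σ pᵢ log₂ pᵢ.
−0.29·log₂(0.29) = 0.5179
−0.07·log₂(0.07) = 0.2686
−0.18·log₂(0.18) = 0.4453
−0.31·log₂(0.31) = 0.5238
−0.15·log₂(0.15) = 0.4105
Sum ≈ 2.1661 → 2.166 bits.

2.166 bits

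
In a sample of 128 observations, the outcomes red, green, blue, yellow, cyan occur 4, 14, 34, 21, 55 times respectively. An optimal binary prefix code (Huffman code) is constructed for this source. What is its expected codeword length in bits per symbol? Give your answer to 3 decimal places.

2.016 bits/symbol

Probabilities are the counts divided by 128.
Repeatedly combine the two least-probable nodes; the expected code length is the sum of the merged weights.
merge 1/32 + 7/64 → 9/64
merge 9/64 + 21/128 → 39/128
merge 17/64 + 39/128 → 73/128
merge 55/128 + 73/128 → 1
L = 9/64 + 39/128 + 73/128 + 1 = 129/64 ≈ 2.016 bits/symbol.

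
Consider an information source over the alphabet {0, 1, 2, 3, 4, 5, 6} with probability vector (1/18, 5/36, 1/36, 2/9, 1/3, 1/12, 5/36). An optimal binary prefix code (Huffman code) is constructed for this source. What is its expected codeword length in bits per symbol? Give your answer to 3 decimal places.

2.528 bits/symbol

Repeatedly combine the two least-probable nodes; the expected code length is the sum of the merged weights.
merge 1/36 + 1/18 → 1/12
merge 1/12 + 1/12 → 1/6
merge 5/36 + 5/36 → 5/18
merge 1/6 + 2/9 → 7/18
merge 5/18 + 1/3 → 11/18
merge 7/18 + 11/18 → 1
L = 1/12 + 1/6 + 5/18 + 7/18 + 11/18 + 1 = 91/36 ≈ 2.528 bits/symbol.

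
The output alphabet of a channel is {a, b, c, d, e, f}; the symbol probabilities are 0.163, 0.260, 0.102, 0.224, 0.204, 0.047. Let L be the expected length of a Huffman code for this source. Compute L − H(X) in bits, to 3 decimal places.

0.035 bits

Entropy H = −Σ p log₂ p ≈ 2.4265 bits.
Huffman merges: 47/1000+51/500→149/1000; 149/1000+163/1000→39/125; 51/250+28/125→107/250; 13/50+39/125→143/250; 107/250+143/250→1. L = 2461/1000 ≈ 2.4610.
L − H = 2.4610 − 2.4265 = 0.035 bits.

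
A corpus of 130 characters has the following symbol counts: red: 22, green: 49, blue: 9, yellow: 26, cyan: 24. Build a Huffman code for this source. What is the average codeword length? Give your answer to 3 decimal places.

2.238 bits/symbol

Probabilities are the counts divided by 130.
Repeatedly combine the two least-probable nodes; the expected code length is the sum of the merged weights.
merge 9/130 + 11/65 → 31/130
merge 12/65 + 1/5 → 5/13
merge 31/130 + 49/130 → 8/13
merge 5/13 + 8/13 → 1
L = 31/130 + 5/13 + 8/13 + 1 = 291/130 ≈ 2.238 bits/symbol.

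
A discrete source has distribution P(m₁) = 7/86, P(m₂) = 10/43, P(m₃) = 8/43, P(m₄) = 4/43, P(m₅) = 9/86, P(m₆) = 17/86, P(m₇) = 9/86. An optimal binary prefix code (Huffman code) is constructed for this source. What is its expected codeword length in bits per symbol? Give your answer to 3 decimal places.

2.744 bits/symbol

Repeatedly combine the two least-probable nodes; the expected code length is the sum of the merged weights.
merge 7/86 + 4/43 → 15/86
merge 9/86 + 9/86 → 9/43
merge 15/86 + 8/43 → 31/86
merge 17/86 + 9/43 → 35/86
merge 10/43 + 31/86 → 51/86
merge 35/86 + 51/86 → 1
L = 15/86 + 9/43 + 31/86 + 35/86 + 51/86 + 1 = 118/43 ≈ 2.744 bits/symbol.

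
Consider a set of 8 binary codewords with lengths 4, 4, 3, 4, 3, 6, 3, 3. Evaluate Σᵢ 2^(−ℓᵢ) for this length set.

With common denominator 2^6 = 64: Σ 2^(−ℓᵢ) = 4/64 + 4/64 + 8/64 + 4/64 + 8/64 + 1/64 + 8/64 + 8/64 = 45/64 = 0.703125.

0.703125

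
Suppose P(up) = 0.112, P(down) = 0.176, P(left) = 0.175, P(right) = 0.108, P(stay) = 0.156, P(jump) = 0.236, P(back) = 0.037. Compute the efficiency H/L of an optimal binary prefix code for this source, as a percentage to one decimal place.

97.6%

Entropy H = −Σ p log₂ p ≈ 2.6674 bits.
Huffman merges: 37/1000+27/250→29/200; 14/125+29/200→257/1000; 39/250+7/40→331/1000; 22/125+59/250→103/250; 257/1000+331/1000→147/250; 103/250+147/250→1. L = 2733/1000 ≈ 2.7330.
Efficiency = H/L = 2.6674/2.7330 = 97.6%.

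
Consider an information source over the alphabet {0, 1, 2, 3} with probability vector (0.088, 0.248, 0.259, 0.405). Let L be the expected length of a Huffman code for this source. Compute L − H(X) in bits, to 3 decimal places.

0.091 bits

Entropy H = −Σ p log₂ p ≈ 1.8403 bits.
Huffman merges: 11/125+31/125→42/125; 259/1000+42/125→119/200; 81/200+119/200→1. L = 1931/1000 ≈ 1.9310.
L − H = 1.9310 − 1.8403 = 0.091 bits.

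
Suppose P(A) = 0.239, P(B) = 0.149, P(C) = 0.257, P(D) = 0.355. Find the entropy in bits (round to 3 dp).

1.937 bits

H = −Σ pᵢ log₂ pᵢ.
−0.239·log₂(0.239) = 0.4935
−0.149·log₂(0.149) = 0.4092
−0.257·log₂(0.257) = 0.5038
−0.355·log₂(0.355) = 0.5304
Sum ≈ 1.9369 → 1.937 bits.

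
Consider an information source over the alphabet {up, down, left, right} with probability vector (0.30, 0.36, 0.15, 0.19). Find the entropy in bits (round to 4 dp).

H = −Σ pᵢ log₂ pᵢ.
−0.30·log₂(0.30) = 0.5211
−0.36·log₂(0.36) = 0.5306
−0.15·log₂(0.15) = 0.4105
−0.19·log₂(0.19) = 0.4552
Sum ≈ 1.9175 → 1.9175 bits.

1.9175 bits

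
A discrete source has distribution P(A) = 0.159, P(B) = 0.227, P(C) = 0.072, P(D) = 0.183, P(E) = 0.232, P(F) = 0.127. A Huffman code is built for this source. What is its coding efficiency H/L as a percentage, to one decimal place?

Entropy H = −Σ p log₂ p ≈ 2.4962 bits.
Huffman merges: 9/125+127/1000→199/1000; 159/1000+183/1000→171/500; 199/1000+227/1000→213/500; 29/125+171/500→287/500; 213/500+287/500→1. L = 2541/1000 ≈ 2.5410.
Efficiency = H/L = 2.4962/2.5410 = 98.2%.

98.2%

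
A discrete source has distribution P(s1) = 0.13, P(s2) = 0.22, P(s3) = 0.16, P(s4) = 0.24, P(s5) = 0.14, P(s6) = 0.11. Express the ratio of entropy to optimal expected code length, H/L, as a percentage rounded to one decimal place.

99.5%

Entropy H = −Σ p log₂ p ≈ 2.5278 bits.
Huffman merges: 11/100+13/100→6/25; 7/50+4/25→3/10; 11/50+6/25→23/50; 6/25+3/10→27/50; 23/50+27/50→1. L = 127/50 ≈ 2.5400.
Efficiency = H/L = 2.5278/2.5400 = 99.5%.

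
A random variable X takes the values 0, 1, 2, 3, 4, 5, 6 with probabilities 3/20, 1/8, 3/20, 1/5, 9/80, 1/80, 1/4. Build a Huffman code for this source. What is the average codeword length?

2.675 bits/symbol

Repeatedly combine the two least-probable nodes; the expected code length is the sum of the merged weights.
merge 1/80 + 9/80 → 1/8
merge 1/8 + 1/8 → 1/4
merge 3/20 + 3/20 → 3/10
merge 1/5 + 1/4 → 9/20
merge 1/4 + 3/10 → 11/20
merge 9/20 + 11/20 → 1
L = 1/8 + 1/4 + 3/10 + 9/20 + 11/20 + 1 = 107/40 = 2.675 bits/symbol.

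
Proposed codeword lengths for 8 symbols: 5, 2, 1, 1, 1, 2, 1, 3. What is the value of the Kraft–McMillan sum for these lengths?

With common denominator 2^5 = 32: Σ 2^(−ℓᵢ) = 1/32 + 8/32 + 16/32 + 16/32 + 16/32 + 8/32 + 16/32 + 4/32 = 85/32 = 2.65625.

2.65625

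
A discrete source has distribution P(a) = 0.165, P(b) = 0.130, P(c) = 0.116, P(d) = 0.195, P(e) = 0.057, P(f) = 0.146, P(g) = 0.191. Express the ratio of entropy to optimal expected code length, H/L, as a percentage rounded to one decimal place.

97.9%

Entropy H = −Σ p log₂ p ≈ 2.7290 bits.
Huffman merges: 57/1000+29/250→173/1000; 13/100+73/500→69/250; 33/200+173/1000→169/500; 191/1000+39/200→193/500; 69/250+169/500→307/500; 193/500+307/500→1. L = 2787/1000 ≈ 2.7870.
Efficiency = H/L = 2.7290/2.7870 = 97.9%.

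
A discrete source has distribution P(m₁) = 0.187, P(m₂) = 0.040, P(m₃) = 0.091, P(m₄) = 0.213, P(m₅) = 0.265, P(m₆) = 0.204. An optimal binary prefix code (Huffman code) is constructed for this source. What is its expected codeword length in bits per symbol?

Repeatedly combine the two least-probable nodes; the expected code length is the sum of the merged weights.
merge 1/25 + 91/1000 → 131/1000
merge 131/1000 + 187/1000 → 159/500
merge 51/250 + 213/1000 → 417/1000
merge 53/200 + 159/500 → 583/1000
merge 417/1000 + 583/1000 → 1
L = 131/1000 + 159/500 + 417/1000 + 583/1000 + 1 = 2449/1000 = 2.449 bits/symbol.

2.449 bits/symbol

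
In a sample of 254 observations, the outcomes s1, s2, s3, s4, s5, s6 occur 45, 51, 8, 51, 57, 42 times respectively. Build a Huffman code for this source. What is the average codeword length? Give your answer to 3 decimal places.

Probabilities are the counts divided by 254.
Repeatedly combine the two least-probable nodes; the expected code length is the sum of the merged weights.
merge 4/127 + 21/127 → 25/127
merge 45/254 + 25/127 → 95/254
merge 51/254 + 51/254 → 51/127
merge 57/254 + 95/254 → 76/127
merge 51/127 + 76/127 → 1
L = 25/127 + 95/254 + 51/127 + 76/127 + 1 = 653/254 ≈ 2.571 bits/symbol.

2.571 bits/symbol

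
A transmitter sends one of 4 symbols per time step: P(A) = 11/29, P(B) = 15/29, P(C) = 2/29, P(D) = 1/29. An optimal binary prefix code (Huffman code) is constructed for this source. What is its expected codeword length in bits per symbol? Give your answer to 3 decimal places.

Repeatedly combine the two least-probable nodes; the expected code length is the sum of the merged weights.
merge 1/29 + 2/29 → 3/29
merge 3/29 + 11/29 → 14/29
merge 14/29 + 15/29 → 1
L = 3/29 + 14/29 + 1 = 46/29 ≈ 1.586 bits/symbol.

1.586 bits/symbol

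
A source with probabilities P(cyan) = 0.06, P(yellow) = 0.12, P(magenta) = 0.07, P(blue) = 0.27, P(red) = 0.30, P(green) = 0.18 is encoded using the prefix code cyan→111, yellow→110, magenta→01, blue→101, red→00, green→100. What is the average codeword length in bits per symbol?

2.63 bits/symbol

L̄ = Σ pᵢ·ℓᵢ = 0.06·3 + 0.12·3 + 0.07·2 + 0.27·3 + 0.30·2 + 0.18·3 = 2.63 bits/symbol.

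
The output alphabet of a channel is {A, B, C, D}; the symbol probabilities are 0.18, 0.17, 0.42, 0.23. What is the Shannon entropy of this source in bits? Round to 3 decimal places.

H = −Σ pᵢ log₂ pᵢ.
−0.18·log₂(0.18) = 0.4453
−0.17·log₂(0.17) = 0.4346
−0.42·log₂(0.42) = 0.5256
−0.23·log₂(0.23) = 0.4877
Sum ≈ 1.8932 → 1.893 bits.

1.893 bits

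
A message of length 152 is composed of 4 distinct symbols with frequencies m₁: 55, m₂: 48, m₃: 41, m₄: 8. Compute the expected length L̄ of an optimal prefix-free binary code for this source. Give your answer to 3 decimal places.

1.961 bits/symbol

Probabilities are the counts divided by 152.
Repeatedly combine the two least-probable nodes; the expected code length is the sum of the merged weights.
merge 1/19 + 41/152 → 49/152
merge 6/19 + 49/152 → 97/152
merge 55/152 + 97/152 → 1
L = 49/152 + 97/152 + 1 = 149/76 ≈ 1.961 bits/symbol.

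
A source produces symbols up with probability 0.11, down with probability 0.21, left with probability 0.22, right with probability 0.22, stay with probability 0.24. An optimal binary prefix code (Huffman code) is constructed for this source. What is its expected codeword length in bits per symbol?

2.32 bits/symbol

Repeatedly combine the two least-probable nodes; the expected code length is the sum of the merged weights.
merge 11/100 + 21/100 → 8/25
merge 11/50 + 11/50 → 11/25
merge 6/25 + 8/25 → 14/25
merge 11/25 + 14/25 → 1
L = 8/25 + 11/25 + 14/25 + 1 = 58/25 = 2.32 bits/symbol.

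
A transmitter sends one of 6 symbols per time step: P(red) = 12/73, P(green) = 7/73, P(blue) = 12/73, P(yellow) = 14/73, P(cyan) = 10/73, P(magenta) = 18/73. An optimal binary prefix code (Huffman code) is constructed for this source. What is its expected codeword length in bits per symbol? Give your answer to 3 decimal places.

Repeatedly combine the two least-probable nodes; the expected code length is the sum of the merged weights.
merge 7/73 + 10/73 → 17/73
merge 12/73 + 12/73 → 24/73
merge 14/73 + 17/73 → 31/73
merge 18/73 + 24/73 → 42/73
merge 31/73 + 42/73 → 1
L = 17/73 + 24/73 + 31/73 + 42/73 + 1 = 187/73 ≈ 2.562 bits/symbol.

2.562 bits/symbol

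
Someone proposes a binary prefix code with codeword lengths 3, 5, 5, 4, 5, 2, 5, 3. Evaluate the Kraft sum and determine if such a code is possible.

With common denominator 2^5 = 32: Σ 2^(−ℓᵢ) = 4/32 + 1/32 + 1/32 + 2/32 + 1/32 + 8/32 + 1/32 + 4/32 = 22/32 = 0.6875.
Kraft's inequality requires Σ ≤ 1; here Σ = 0.6875 ≤ 1, so such a prefix code exists.

0.6875; yes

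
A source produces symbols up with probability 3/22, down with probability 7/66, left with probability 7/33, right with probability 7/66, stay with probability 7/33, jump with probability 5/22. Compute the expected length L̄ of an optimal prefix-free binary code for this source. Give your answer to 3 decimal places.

2.561 bits/symbol

Repeatedly combine the two least-probable nodes; the expected code length is the sum of the merged weights.
merge 7/66 + 7/66 → 7/33
merge 3/22 + 7/33 → 23/66
merge 7/33 + 7/33 → 14/33
merge 5/22 + 23/66 → 19/33
merge 14/33 + 19/33 → 1
L = 7/33 + 23/66 + 14/33 + 19/33 + 1 = 169/66 ≈ 2.561 bits/symbol.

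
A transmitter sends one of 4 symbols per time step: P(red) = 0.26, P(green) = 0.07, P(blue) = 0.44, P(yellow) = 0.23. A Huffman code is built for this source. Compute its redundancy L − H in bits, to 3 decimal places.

0.077 bits

Entropy H = −Σ p log₂ p ≈ 1.7827 bits.
Huffman merges: 7/100+23/100→3/10; 13/50+3/10→14/25; 11/25+14/25→1. L = 93/50 ≈ 1.8600.
L − H = 1.8600 − 1.7827 = 0.077 bits.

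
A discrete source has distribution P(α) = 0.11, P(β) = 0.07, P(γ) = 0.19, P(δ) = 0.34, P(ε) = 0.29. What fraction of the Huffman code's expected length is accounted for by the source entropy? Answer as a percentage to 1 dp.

97.3%

Entropy H = −Σ p log₂ p ≈ 2.1211 bits.
Huffman merges: 7/100+11/100→9/50; 9/50+19/100→37/100; 29/100+17/50→63/100; 37/100+63/100→1. L = 109/50 ≈ 2.1800.
Efficiency = H/L = 2.1211/2.1800 = 97.3%.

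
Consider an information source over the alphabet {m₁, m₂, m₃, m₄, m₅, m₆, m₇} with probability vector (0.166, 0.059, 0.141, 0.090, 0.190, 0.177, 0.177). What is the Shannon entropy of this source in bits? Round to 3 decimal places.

2.722 bits

H = −Σ pᵢ log₂ pᵢ.
−0.166·log₂(0.166) = 0.4301
−0.059·log₂(0.059) = 0.2409
−0.141·log₂(0.141) = 0.3985
−0.090·log₂(0.090) = 0.3127
−0.190·log₂(0.190) = 0.4552
−0.177·log₂(0.177) = 0.4422
−0.177·log₂(0.177) = 0.4422
Sum ≈ 2.7217 → 2.722 bits.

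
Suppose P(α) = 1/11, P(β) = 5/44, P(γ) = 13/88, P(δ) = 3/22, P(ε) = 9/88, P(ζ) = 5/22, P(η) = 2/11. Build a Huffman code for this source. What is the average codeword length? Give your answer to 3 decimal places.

2.773 bits/symbol

Repeatedly combine the two least-probable nodes; the expected code length is the sum of the merged weights.
merge 1/11 + 9/88 → 17/88
merge 5/44 + 3/22 → 1/4
merge 13/88 + 2/11 → 29/88
merge 17/88 + 5/22 → 37/88
merge 1/4 + 29/88 → 51/88
merge 37/88 + 51/88 → 1
L = 17/88 + 1/4 + 29/88 + 37/88 + 51/88 + 1 = 61/22 ≈ 2.773 bits/symbol.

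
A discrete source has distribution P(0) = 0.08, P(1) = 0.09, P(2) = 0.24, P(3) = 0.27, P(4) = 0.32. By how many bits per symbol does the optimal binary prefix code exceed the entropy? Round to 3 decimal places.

Entropy H = −Σ p log₂ p ≈ 2.1344 bits.
Huffman merges: 2/25+9/100→17/100; 17/100+6/25→41/100; 27/100+8/25→59/100; 41/100+59/100→1. L = 217/100 ≈ 2.1700.
L − H = 2.1700 − 2.1344 = 0.036 bits.

0.036 bits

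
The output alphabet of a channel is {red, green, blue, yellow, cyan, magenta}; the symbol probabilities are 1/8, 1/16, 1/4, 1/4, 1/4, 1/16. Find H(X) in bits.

2.375 bits

Each probability is a power of 1/2, so log₂(1/p) is an integer.
H = Σ p·log₂(1/p) = 1/8·3 + 1/16·4 + 1/4·2 + 1/4·2 + 1/4·2 + 1/16·4 = 2.375 bits.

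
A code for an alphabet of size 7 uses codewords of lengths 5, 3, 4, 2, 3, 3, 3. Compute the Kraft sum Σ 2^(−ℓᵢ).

0.84375

With common denominator 2^5 = 32: Σ 2^(−ℓᵢ) = 1/32 + 4/32 + 2/32 + 8/32 + 4/32 + 4/32 + 4/32 = 27/32 = 0.84375.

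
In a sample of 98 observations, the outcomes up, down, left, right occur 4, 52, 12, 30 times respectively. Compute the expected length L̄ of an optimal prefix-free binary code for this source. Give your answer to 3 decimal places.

1.633 bits/symbol

Probabilities are the counts divided by 98.
Repeatedly combine the two least-probable nodes; the expected code length is the sum of the merged weights.
merge 2/49 + 6/49 → 8/49
merge 8/49 + 15/49 → 23/49
merge 23/49 + 26/49 → 1
L = 8/49 + 23/49 + 1 = 80/49 ≈ 1.633 bits/symbol.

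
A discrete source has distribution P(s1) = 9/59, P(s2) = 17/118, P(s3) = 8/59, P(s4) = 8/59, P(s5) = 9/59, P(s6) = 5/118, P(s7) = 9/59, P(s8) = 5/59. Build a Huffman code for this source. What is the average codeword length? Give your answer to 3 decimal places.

Repeatedly combine the two least-probable nodes; the expected code length is the sum of the merged weights.
merge 5/118 + 5/59 → 15/118
merge 15/118 + 8/59 → 31/118
merge 8/59 + 17/118 → 33/118
merge 9/59 + 9/59 → 18/59
merge 9/59 + 31/118 → 49/118
merge 33/118 + 18/59 → 69/118
merge 49/118 + 69/118 → 1
L = 15/118 + 31/118 + 33/118 + 18/59 + 49/118 + 69/118 + 1 = 351/118 ≈ 2.975 bits/symbol.

2.975 bits/symbol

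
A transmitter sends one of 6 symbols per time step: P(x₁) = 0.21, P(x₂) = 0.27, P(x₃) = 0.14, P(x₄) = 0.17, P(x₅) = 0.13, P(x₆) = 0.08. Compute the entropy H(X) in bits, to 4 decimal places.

H = −Σ pᵢ log₂ pᵢ.
−0.21·log₂(0.21) = 0.4728
−0.27·log₂(0.27) = 0.5100
−0.14·log₂(0.14) = 0.3971
−0.17·log₂(0.17) = 0.4346
−0.13·log₂(0.13) = 0.3826
−0.08·log₂(0.08) = 0.2915
Sum ≈ 2.4887 → 2.4887 bits.

2.4887 bits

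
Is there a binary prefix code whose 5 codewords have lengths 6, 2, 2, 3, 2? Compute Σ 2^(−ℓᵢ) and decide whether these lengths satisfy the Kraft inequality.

0.890625; yes

With common denominator 2^6 = 64: Σ 2^(−ℓᵢ) = 1/64 + 16/64 + 16/64 + 8/64 + 16/64 = 57/64 = 0.890625.
Kraft's inequality requires Σ ≤ 1; here Σ = 0.890625 ≤ 1, so such a prefix code exists.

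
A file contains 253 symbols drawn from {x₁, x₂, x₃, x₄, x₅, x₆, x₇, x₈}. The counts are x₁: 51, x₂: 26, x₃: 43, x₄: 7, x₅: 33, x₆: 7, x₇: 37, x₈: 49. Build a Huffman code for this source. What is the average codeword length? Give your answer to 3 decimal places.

2.818 bits/symbol

Probabilities are the counts divided by 253.
Repeatedly combine the two least-probable nodes; the expected code length is the sum of the merged weights.
merge 7/253 + 7/253 → 14/253
merge 14/253 + 26/253 → 40/253
merge 3/23 + 37/253 → 70/253
merge 40/253 + 43/253 → 83/253
merge 49/253 + 51/253 → 100/253
merge 70/253 + 83/253 → 153/253
merge 100/253 + 153/253 → 1
L = 14/253 + 40/253 + 70/253 + 83/253 + 100/253 + 153/253 + 1 = 31/11 ≈ 2.818 bits/symbol.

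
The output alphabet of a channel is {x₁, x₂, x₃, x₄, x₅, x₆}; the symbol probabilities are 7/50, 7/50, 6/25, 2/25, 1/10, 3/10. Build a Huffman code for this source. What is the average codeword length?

2.46 bits/symbol

Repeatedly combine the two least-probable nodes; the expected code length is the sum of the merged weights.
merge 2/25 + 1/10 → 9/50
merge 7/50 + 7/50 → 7/25
merge 9/50 + 6/25 → 21/50
merge 7/25 + 3/10 → 29/50
merge 21/50 + 29/50 → 1
L = 9/50 + 7/25 + 21/50 + 29/50 + 1 = 123/50 = 2.46 bits/symbol.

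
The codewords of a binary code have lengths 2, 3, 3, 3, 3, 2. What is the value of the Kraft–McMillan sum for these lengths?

1

With common denominator 2^3 = 8: Σ 2^(−ℓᵢ) = 2/8 + 1/8 + 1/8 + 1/8 + 1/8 + 2/8 = 8/8 = 1.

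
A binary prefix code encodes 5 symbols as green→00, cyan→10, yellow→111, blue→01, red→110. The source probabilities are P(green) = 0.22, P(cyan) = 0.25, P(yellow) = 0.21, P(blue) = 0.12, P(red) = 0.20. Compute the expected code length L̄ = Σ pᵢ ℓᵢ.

L̄ = Σ pᵢ·ℓᵢ = 0.22·2 + 0.25·2 + 0.21·3 + 0.12·2 + 0.20·3 = 2.41 bits/symbol.

2.41 bits/symbol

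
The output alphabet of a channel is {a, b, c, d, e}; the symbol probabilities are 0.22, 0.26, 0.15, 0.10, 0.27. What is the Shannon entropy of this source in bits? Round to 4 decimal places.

2.2386 bits

H = −Σ pᵢ log₂ pᵢ.
−0.22·log₂(0.22) = 0.4806
−0.26·log₂(0.26) = 0.5053
−0.15·log₂(0.15) = 0.4105
−0.10·log₂(0.10) = 0.3322
−0.27·log₂(0.27) = 0.5100
Sum ≈ 2.2386 → 2.2386 bits.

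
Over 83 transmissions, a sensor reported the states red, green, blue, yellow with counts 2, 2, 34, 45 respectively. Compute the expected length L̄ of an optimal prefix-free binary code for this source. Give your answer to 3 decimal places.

Probabilities are the counts divided by 83.
Repeatedly combine the two least-probable nodes; the expected code length is the sum of the merged weights.
merge 2/83 + 2/83 → 4/83
merge 4/83 + 34/83 → 38/83
merge 38/83 + 45/83 → 1
L = 4/83 + 38/83 + 1 = 125/83 ≈ 1.506 bits/symbol.

1.506 bits/symbol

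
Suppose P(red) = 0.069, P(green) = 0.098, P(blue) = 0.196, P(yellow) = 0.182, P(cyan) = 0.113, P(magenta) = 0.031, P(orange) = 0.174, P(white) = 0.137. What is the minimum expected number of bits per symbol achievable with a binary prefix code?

Repeatedly combine the two least-probable nodes; the expected code length is the sum of the merged weights.
merge 31/1000 + 69/1000 → 1/10
merge 49/500 + 1/10 → 99/500
merge 113/1000 + 137/1000 → 1/4
merge 87/500 + 91/500 → 89/250
merge 49/250 + 99/500 → 197/500
merge 1/4 + 89/250 → 303/500
merge 197/500 + 303/500 → 1
L = 1/10 + 99/500 + 1/4 + 89/250 + 197/500 + 303/500 + 1 = 363/125 = 2.904 bits/symbol.

2.904 bits/symbol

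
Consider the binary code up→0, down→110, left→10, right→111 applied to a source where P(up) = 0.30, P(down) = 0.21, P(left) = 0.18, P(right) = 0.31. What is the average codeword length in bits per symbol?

L̄ = Σ pᵢ·ℓᵢ = 0.30·1 + 0.21·3 + 0.18·2 + 0.31·3 = 2.22 bits/symbol.

2.22 bits/symbol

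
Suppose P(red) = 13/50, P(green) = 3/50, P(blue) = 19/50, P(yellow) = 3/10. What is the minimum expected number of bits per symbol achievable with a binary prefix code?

Repeatedly combine the two least-probable nodes; the expected code length is the sum of the merged weights.
merge 3/50 + 13/50 → 8/25
merge 3/10 + 8/25 → 31/50
merge 19/50 + 31/50 → 1
L = 8/25 + 31/50 + 1 = 97/50 = 1.94 bits/symbol.

1.94 bits/symbol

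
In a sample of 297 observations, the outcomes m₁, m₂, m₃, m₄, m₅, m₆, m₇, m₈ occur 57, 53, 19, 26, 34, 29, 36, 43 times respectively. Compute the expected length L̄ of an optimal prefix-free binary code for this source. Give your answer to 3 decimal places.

Probabilities are the counts divided by 297.
Repeatedly combine the two least-probable nodes; the expected code length is the sum of the merged weights.
merge 19/297 + 26/297 → 5/33
merge 29/297 + 34/297 → 7/33
merge 4/33 + 43/297 → 79/297
merge 5/33 + 53/297 → 98/297
merge 19/99 + 7/33 → 40/99
merge 79/297 + 98/297 → 59/99
merge 40/99 + 59/99 → 1
L = 5/33 + 7/33 + 79/297 + 98/297 + 40/99 + 59/99 + 1 = 293/99 ≈ 2.960 bits/symbol.

2.960 bits/symbol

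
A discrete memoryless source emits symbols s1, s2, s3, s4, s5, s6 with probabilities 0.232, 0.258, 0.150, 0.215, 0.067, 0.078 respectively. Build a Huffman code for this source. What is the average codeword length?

2.44 bits/symbol

Repeatedly combine the two least-probable nodes; the expected code length is the sum of the merged weights.
merge 67/1000 + 39/500 → 29/200
merge 29/200 + 3/20 → 59/200
merge 43/200 + 29/125 → 447/1000
merge 129/500 + 59/200 → 553/1000
merge 447/1000 + 553/1000 → 1
L = 29/200 + 59/200 + 447/1000 + 553/1000 + 1 = 61/25 = 2.44 bits/symbol.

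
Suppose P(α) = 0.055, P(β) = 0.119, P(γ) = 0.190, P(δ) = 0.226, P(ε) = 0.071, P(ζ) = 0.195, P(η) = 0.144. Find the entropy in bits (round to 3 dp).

H = −Σ pᵢ log₂ pᵢ.
−0.055·log₂(0.055) = 0.2301
−0.119·log₂(0.119) = 0.3654
−0.190·log₂(0.190) = 0.4552
−0.226·log₂(0.226) = 0.4849
−0.071·log₂(0.071) = 0.2709
−0.195·log₂(0.195) = 0.4599
−0.144·log₂(0.144) = 0.4026
Sum ≈ 2.6692 → 2.669 bits.

2.669 bits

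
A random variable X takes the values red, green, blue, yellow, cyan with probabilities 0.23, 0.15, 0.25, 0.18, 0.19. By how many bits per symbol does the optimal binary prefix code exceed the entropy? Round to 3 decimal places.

Entropy H = −Σ p log₂ p ≈ 2.2987 bits.
Huffman merges: 3/20+9/50→33/100; 19/100+23/100→21/50; 1/4+33/100→29/50; 21/50+29/50→1. L = 233/100 ≈ 2.3300.
L − H = 2.3300 − 2.2987 = 0.031 bits.

0.031 bits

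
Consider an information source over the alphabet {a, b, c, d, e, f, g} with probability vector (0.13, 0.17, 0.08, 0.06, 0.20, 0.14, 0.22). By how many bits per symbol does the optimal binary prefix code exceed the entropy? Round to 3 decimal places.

Entropy H = −Σ p log₂ p ≈ 2.6943 bits.
Huffman merges: 3/50+2/25→7/50; 13/100+7/50→27/100; 7/50+17/100→31/100; 1/5+11/50→21/50; 27/100+31/100→29/50; 21/50+29/50→1. L = 68/25 ≈ 2.7200.
L − H = 2.7200 − 2.6943 = 0.026 bits.

0.026 bits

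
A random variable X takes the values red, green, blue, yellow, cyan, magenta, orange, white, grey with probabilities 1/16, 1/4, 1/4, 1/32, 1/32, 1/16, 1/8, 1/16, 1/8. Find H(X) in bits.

2.8125 bits

Each probability is a power of 1/2, so log₂(1/p) is an integer.
H = Σ p·log₂(1/p) = 1/16·4 + 1/4·2 + 1/4·2 + 1/32·5 + 1/32·5 + 1/16·4 + 1/8·3 + 1/16·4 + 1/8·3 = 2.8125 bits.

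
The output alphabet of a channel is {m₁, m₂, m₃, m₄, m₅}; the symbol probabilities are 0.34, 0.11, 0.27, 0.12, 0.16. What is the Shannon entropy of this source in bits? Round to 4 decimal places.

H = −Σ pᵢ log₂ pᵢ.
−0.34·log₂(0.34) = 0.5292
−0.11·log₂(0.11) = 0.3503
−0.27·log₂(0.27) = 0.5100
−0.12·log₂(0.12) = 0.3671
−0.16·log₂(0.16) = 0.4230
Sum ≈ 2.1796 → 2.1796 bits.

2.1796 bits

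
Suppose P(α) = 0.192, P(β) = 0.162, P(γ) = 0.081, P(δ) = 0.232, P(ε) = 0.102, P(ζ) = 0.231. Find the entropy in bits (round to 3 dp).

2.489 bits

H = −Σ pᵢ log₂ pᵢ.
−0.192·log₂(0.192) = 0.4571
−0.162·log₂(0.162) = 0.4254
−0.081·log₂(0.081) = 0.2937
−0.232·log₂(0.232) = 0.4890
−0.102·log₂(0.102) = 0.3359
−0.231·log₂(0.231) = 0.4883
Sum ≈ 2.4895 → 2.489 bits.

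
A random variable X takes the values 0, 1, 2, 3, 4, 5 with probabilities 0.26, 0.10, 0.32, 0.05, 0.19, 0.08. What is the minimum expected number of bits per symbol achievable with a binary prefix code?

2.36 bits/symbol

Repeatedly combine the two least-probable nodes; the expected code length is the sum of the merged weights.
merge 1/20 + 2/25 → 13/100
merge 1/10 + 13/100 → 23/100
merge 19/100 + 23/100 → 21/50
merge 13/50 + 8/25 → 29/50
merge 21/50 + 29/50 → 1
L = 13/100 + 23/100 + 21/50 + 29/50 + 1 = 59/25 = 2.36 bits/symbol.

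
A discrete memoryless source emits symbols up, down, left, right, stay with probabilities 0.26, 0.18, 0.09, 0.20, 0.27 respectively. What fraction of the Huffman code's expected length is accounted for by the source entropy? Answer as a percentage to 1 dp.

Entropy H = −Σ p log₂ p ≈ 2.2377 bits.
Huffman merges: 9/100+9/50→27/100; 1/5+13/50→23/50; 27/100+27/100→27/50; 23/50+27/50→1. L = 227/100 ≈ 2.2700.
Efficiency = H/L = 2.2377/2.2700 = 98.6%.

98.6%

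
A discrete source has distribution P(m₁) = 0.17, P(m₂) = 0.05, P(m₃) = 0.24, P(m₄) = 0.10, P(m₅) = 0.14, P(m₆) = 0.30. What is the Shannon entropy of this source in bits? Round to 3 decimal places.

H = −Σ pᵢ log₂ pᵢ.
−0.17·log₂(0.17) = 0.4346
−0.05·log₂(0.05) = 0.2161
−0.24·log₂(0.24) = 0.4941
−0.10·log₂(0.10) = 0.3322
−0.14·log₂(0.14) = 0.3971
−0.30·log₂(0.30) = 0.5211
Sum ≈ 2.3952 → 2.395 bits.

2.395 bits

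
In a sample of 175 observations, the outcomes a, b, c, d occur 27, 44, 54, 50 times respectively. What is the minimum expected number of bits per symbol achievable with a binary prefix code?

Probabilities are the counts divided by 175.
Repeatedly combine the two least-probable nodes; the expected code length is the sum of the merged weights.
merge 27/175 + 44/175 → 71/175
merge 2/7 + 54/175 → 104/175
merge 71/175 + 104/175 → 1
L = 71/175 + 104/175 + 1 = 2 bits/symbol.

2 bits/symbol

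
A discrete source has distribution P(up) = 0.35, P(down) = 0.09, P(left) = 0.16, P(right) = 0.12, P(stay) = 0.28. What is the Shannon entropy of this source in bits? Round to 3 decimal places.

H = −Σ pᵢ log₂ pᵢ.
−0.35·log₂(0.35) = 0.5301
−0.09·log₂(0.09) = 0.3127
−0.16·log₂(0.16) = 0.4230
−0.12·log₂(0.12) = 0.3671
−0.28·log₂(0.28) = 0.5142
Sum ≈ 2.1471 → 2.147 bits.

2.147 bits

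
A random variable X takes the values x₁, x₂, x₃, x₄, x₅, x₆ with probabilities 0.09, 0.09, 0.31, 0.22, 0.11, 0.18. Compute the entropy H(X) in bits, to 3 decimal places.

H = −Σ pᵢ log₂ pᵢ.
−0.09·log₂(0.09) = 0.3127
−0.09·log₂(0.09) = 0.3127
−0.31·log₂(0.31) = 0.5238
−0.22·log₂(0.22) = 0.4806
−0.11·log₂(0.11) = 0.3503
−0.18·log₂(0.18) = 0.4453
Sum ≈ 2.4253 → 2.425 bits.

2.425 bits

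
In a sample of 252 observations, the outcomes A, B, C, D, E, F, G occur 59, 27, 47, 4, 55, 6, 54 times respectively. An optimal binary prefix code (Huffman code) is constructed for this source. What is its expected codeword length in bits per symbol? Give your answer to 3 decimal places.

2.520 bits/symbol

Probabilities are the counts divided by 252.
Repeatedly combine the two least-probable nodes; the expected code length is the sum of the merged weights.
merge 1/63 + 1/42 → 5/126
merge 5/126 + 3/28 → 37/252
merge 37/252 + 47/252 → 1/3
merge 3/14 + 55/252 → 109/252
merge 59/252 + 1/3 → 143/252
merge 109/252 + 143/252 → 1
L = 5/126 + 37/252 + 1/3 + 109/252 + 143/252 + 1 = 635/252 ≈ 2.520 bits/symbol.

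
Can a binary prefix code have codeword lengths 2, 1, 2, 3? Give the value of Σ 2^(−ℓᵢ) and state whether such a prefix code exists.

1.125; no

With common denominator 2^3 = 8: Σ 2^(−ℓᵢ) = 2/8 + 4/8 + 2/8 + 1/8 = 9/8 = 1.125.
Kraft's inequality requires Σ ≤ 1; here Σ = 1.125 > 1, so no such prefix code exists.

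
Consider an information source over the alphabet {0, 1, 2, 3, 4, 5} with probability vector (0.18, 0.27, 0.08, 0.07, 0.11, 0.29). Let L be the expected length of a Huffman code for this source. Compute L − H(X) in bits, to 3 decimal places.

0.026 bits

Entropy H = −Σ p log₂ p ≈ 2.3836 bits.
Huffman merges: 7/100+2/25→3/20; 11/100+3/20→13/50; 9/50+13/50→11/25; 27/100+29/100→14/25; 11/25+14/25→1. L = 241/100 ≈ 2.4100.
L − H = 2.4100 − 2.3836 = 0.026 bits.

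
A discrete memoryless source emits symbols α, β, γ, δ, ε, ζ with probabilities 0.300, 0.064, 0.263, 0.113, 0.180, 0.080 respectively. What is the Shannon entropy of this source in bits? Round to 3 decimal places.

H = −Σ pᵢ log₂ pᵢ.
−0.300·log₂(0.300) = 0.5211
−0.064·log₂(0.064) = 0.2538
−0.263·log₂(0.263) = 0.5068
−0.113·log₂(0.113) = 0.3555
−0.180·log₂(0.180) = 0.4453
−0.080·log₂(0.080) = 0.2915
Sum ≈ 2.3739 → 2.374 bits.

2.374 bits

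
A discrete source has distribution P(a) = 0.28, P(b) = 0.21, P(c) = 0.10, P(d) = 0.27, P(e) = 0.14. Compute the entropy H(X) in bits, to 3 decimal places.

2.226 bits

H = −Σ pᵢ log₂ pᵢ.
−0.28·log₂(0.28) = 0.5142
−0.21·log₂(0.21) = 0.4728
−0.10·log₂(0.10) = 0.3322
−0.27·log₂(0.27) = 0.5100
−0.14·log₂(0.14) = 0.3971
Sum ≈ 2.2264 → 2.226 bits.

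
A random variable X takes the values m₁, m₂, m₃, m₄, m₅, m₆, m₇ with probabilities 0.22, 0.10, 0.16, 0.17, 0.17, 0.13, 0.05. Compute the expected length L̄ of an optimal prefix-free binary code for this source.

2.76 bits/symbol

Repeatedly combine the two least-probable nodes; the expected code length is the sum of the merged weights.
merge 1/20 + 1/10 → 3/20
merge 13/100 + 3/20 → 7/25
merge 4/25 + 17/100 → 33/100
merge 17/100 + 11/50 → 39/100
merge 7/25 + 33/100 → 61/100
merge 39/100 + 61/100 → 1
L = 3/20 + 7/25 + 33/100 + 39/100 + 61/100 + 1 = 69/25 = 2.76 bits/symbol.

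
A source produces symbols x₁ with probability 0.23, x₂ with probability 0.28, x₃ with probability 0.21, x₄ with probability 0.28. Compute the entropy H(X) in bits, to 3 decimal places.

H = −Σ pᵢ log₂ pᵢ.
−0.23·log₂(0.23) = 0.4877
−0.28·log₂(0.28) = 0.5142
−0.21·log₂(0.21) = 0.4728
−0.28·log₂(0.28) = 0.5142
Sum ≈ 1.9889 → 1.989 bits.

1.989 bits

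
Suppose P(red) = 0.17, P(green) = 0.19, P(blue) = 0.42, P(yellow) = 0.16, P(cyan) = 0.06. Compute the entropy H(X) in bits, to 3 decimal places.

H = −Σ pᵢ log₂ pᵢ.
−0.17·log₂(0.17) = 0.4346
−0.19·log₂(0.19) = 0.4552
−0.42·log₂(0.42) = 0.5256
−0.16·log₂(0.16) = 0.4230
−0.06·log₂(0.06) = 0.2435
Sum ≈ 2.0820 → 2.082 bits.

2.082 bits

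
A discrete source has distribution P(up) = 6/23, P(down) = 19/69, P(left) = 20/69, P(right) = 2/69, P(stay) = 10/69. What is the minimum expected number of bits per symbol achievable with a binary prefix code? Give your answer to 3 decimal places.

2.174 bits/symbol

Repeatedly combine the two least-probable nodes; the expected code length is the sum of the merged weights.
merge 2/69 + 10/69 → 4/23
merge 4/23 + 6/23 → 10/23
merge 19/69 + 20/69 → 13/23
merge 10/23 + 13/23 → 1
L = 4/23 + 10/23 + 13/23 + 1 = 50/23 ≈ 2.174 bits/symbol.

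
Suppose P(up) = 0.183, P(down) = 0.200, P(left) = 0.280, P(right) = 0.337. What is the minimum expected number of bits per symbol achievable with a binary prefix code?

Repeatedly combine the two least-probable nodes; the expected code length is the sum of the merged weights.
merge 183/1000 + 1/5 → 383/1000
merge 7/25 + 337/1000 → 617/1000
merge 383/1000 + 617/1000 → 1
L = 383/1000 + 617/1000 + 1 = 2 bits/symbol.

2 bits/symbol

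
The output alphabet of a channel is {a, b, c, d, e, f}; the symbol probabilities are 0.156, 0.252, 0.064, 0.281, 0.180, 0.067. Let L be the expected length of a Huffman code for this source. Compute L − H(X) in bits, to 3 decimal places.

Entropy H = −Σ p log₂ p ≈ 2.3943 bits.
Huffman merges: 8/125+67/1000→131/1000; 131/1000+39/250→287/1000; 9/50+63/250→54/125; 281/1000+287/1000→71/125; 54/125+71/125→1. L = 1209/500 ≈ 2.4180.
L − H = 2.4180 − 2.3943 = 0.024 bits.

0.024 bits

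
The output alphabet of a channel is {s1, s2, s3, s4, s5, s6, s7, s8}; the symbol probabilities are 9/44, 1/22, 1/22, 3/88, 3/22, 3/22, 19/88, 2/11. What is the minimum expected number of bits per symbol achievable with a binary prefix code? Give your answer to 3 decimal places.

2.784 bits/symbol

Repeatedly combine the two least-probable nodes; the expected code length is the sum of the merged weights.
merge 3/88 + 1/22 → 7/88
merge 1/22 + 7/88 → 1/8
merge 1/8 + 3/22 → 23/88
merge 3/22 + 2/11 → 7/22
merge 9/44 + 19/88 → 37/88
merge 23/88 + 7/22 → 51/88
merge 37/88 + 51/88 → 1
L = 7/88 + 1/8 + 23/88 + 7/22 + 37/88 + 51/88 + 1 = 245/88 ≈ 2.784 bits/symbol.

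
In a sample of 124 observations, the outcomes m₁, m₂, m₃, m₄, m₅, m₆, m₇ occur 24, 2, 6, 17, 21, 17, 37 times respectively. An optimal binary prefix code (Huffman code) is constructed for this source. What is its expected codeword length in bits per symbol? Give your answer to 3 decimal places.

Probabilities are the counts divided by 124.
Repeatedly combine the two least-probable nodes; the expected code length is the sum of the merged weights.
merge 1/62 + 3/62 → 2/31
merge 2/31 + 17/124 → 25/124
merge 17/124 + 21/124 → 19/62
merge 6/31 + 25/124 → 49/124
merge 37/124 + 19/62 → 75/124
merge 49/124 + 75/124 → 1
L = 2/31 + 25/124 + 19/62 + 49/124 + 75/124 + 1 = 319/124 ≈ 2.573 bits/symbol.

2.573 bits/symbol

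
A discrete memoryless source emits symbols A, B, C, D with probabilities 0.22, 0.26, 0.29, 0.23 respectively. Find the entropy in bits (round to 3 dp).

1.991 bits

H = −Σ pᵢ log₂ pᵢ.
−0.22·log₂(0.22) = 0.4806
−0.26·log₂(0.26) = 0.5053
−0.29·log₂(0.29) = 0.5179
−0.23·log₂(0.23) = 0.4877
Sum ≈ 1.9914 → 1.991 bits.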